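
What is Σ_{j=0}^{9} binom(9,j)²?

48620

By Vandermonde's identity, Σ C(9,j)² = C(18,9) = 48620.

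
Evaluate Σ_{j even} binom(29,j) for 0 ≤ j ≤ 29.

268435456

Half of (1+1)^29 + (1−1)^29 gives the even-index sum: 2^28 = 268435456.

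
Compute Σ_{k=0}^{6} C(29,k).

1 + 29 + 406 + 3654 + 23751 + 118755 + 475020 = 621616.

621616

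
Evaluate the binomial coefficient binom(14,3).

364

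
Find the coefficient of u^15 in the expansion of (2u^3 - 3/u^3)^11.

-1140480

General term: C(11,j)·(2u^3)^j·(-3/u^3)^(11-j), with u-exponent 3j − 3(11−j) = 6j − 33.
Set 6j − 33 = 15: j = 8.
C(11,8) = 165; 2^8 = 256; (-3)^3 = -27.
Coefficient = 165 · 256 · (-27) = -1140480.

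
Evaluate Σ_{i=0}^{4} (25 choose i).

1 + 25 + 300 + 2300 + 12650 = 15276.

15276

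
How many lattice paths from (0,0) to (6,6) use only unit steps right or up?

924

Each path is a sequence of 12 steps with 6 rights: C(12,6) = 924.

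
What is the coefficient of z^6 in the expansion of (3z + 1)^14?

The general term is C(14,j)·(3z)^j·(1)^(14-j); the z^6 term has j = 6.
C(14,6) = 3003.
Coefficient = C(14,6) · 3^6 = 3003 · 729 = 2189187.

2189187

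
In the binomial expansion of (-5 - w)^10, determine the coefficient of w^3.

The general term is C(10,j)·(-5)^j·(-w)^(10-j); the w^3 term has j = 7.
C(10,7) = 120.
Coefficient = C(10,7) · (-5)^7 · (-1)^3 = 120 · (-78125) · (-1) = 9375000.

9375000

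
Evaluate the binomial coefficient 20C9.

167960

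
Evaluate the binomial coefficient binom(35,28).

6724520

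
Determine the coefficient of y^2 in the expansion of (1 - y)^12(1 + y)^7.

3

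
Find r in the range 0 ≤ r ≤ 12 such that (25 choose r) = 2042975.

9

C(25,r) increases on 0 ≤ r ≤ 12. C(25,8) = 1081575 and C(25,9) = 2042975, so r = 9.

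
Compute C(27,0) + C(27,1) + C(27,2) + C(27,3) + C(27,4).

20854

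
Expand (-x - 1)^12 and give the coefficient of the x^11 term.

The general term is C(12,j)·(-x)^j·(-1)^(12-j); the x^11 term has j = 11.
C(12,11) = 12.
Coefficient = C(12,11) · (-1)^11 · (-1)^1 = 12 · (-1) · (-1) = 12.

12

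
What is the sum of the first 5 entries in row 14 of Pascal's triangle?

1471

1 + 14 + 91 + 364 + 1001 = 1471.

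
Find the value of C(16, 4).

C(16,4) = (16·15·14·13) / 4! = 43680 / 24 = 1820.

1820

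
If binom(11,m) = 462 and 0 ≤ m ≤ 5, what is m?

5

C(11,m) increases on 0 ≤ m ≤ 5. C(11,4) = 330 and C(11,5) = 462, so m = 5.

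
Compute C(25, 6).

177100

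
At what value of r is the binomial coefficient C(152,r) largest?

76

C(152,r) is maximized at r = 152/2 = 76.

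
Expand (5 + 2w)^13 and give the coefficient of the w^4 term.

22343750000

The general term is C(13,j)·(5)^j·(2w)^(13-j); the w^4 term has j = 9.
C(13,9) = 715.
Coefficient = C(13,9) · 5^9 · 2^4 = 715 · 1953125 · 16 = 22343750000.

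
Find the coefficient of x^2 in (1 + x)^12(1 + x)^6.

153

(1 + x)^12(1 + x)^6 = (1 + x)^18, so the coefficient of x^2 is C(18,2)·1^2 = 153·1 = 153.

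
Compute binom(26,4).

C(26,4) = (26·25·24·23) / 4! = 358800 / 24 = 14950.

14950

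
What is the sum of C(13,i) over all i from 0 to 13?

The entries of row 13 sum to 2^13 = 8192.

8192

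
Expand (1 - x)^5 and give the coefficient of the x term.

-5

The general term is C(5,j)·(1)^j·(-x)^(5-j); the x^1 term has j = 4.
C(5,4) = 5.
Coefficient = C(5,4) · (-1)^1 = 5 · (-1) = -5.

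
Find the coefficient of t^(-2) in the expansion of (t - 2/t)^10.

13440

General term: C(10,j)·(t)^j·(-2/t)^(10-j), with t-exponent 1j − 1(10−j) = 2j − 10.
Set 2j − 10 = -2: j = 4.
C(10,4) = 210; 1^4 = 1; (-2)^6 = 64.
Coefficient = 210 · 1 · 64 = 13440.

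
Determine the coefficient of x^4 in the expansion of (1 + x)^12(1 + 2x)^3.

Coefficient of x^4 = Σ_{j} C(12,j)·1^j·C(3,4-j)·2^(4-j) for j from 1 to 4.
= 96 + 792 + 1320 + 495 = 2703.

2703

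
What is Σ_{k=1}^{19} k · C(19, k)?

Differentiating (1+x)^19 and setting x=1: Σ k·C(19,k) = 19·2^18 = 4980736.

4980736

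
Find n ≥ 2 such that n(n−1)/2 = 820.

41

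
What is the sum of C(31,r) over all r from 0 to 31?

The entries of row 31 sum to 2^31 = 2147483648.

2147483648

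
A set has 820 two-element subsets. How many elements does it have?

n(n−1)/2 = 820 ⇒ n(n−1) = 1640. Since 41·40 = 1640, n = 41.

41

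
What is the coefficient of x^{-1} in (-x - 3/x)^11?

General term: C(11,j)·(-x)^j·(-3/x)^(11-j), with x-exponent 1j − 1(11−j) = 2j − 11.
Set 2j − 11 = -1: j = 5.
C(11,5) = 462; (-1)^5 = -1; (-3)^6 = 729.
Coefficient = 462 · (-1) · 729 = -336798.

-336798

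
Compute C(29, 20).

C(29,20) = C(29,9) by symmetry.
C(29,9) = (29·28·27·26·25·24·23·22·21) / 9! = 3634245014400 / 362880 = 10015005.

10015005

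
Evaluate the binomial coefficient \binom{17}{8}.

24310

C(17,8) = (17·16·15·14·13·12·11·10) / 8! = 980179200 / 40320 = 24310.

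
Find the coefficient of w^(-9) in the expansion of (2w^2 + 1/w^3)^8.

General term: C(8,j)·(2w^2)^j·(1/w^3)^(8-j), with w-exponent 2j − 3(8−j) = 5j − 24.
Set 5j − 24 = -9: j = 3.
C(8,3) = 56; 2^3 = 8; 1^5 = 1.
Coefficient = 56 · 8 · 1 = 448.

448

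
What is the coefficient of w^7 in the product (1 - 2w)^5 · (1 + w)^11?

Coefficient of w^7 = Σ_{j} C(5,j)·(-2)^j·C(11,7-j)·1^(7-j) for j from 0 to 5.
= 330 + (-4620) + 18480 + (-26400) + 13200 + (-1760) = -770.

-770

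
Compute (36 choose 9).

94143280

C(36,9) = (36·35·34·33·32·31·30·29·28) / 9! = 34162713446400 / 362880 = 94143280.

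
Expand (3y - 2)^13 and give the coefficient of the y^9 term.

The general term is C(13,j)·(3y)^j·(-2)^(13-j); the y^9 term has j = 9.
C(13,9) = 715.
Coefficient = C(13,9) · 3^9 · (-2)^4 = 715 · 19683 · 16 = 225173520.

225173520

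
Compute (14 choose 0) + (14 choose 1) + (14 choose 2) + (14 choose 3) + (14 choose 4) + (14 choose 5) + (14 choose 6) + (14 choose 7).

9908

1 + 14 + 91 + 364 + 1001 + 2002 + 3003 + 3432 = 9908.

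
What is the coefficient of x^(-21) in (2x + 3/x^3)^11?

General term: C(11,j)·(2x)^j·(3/x^3)^(11-j), with x-exponent 1j − 3(11−j) = 4j − 33.
Set 4j − 33 = -21: j = 3.
C(11,3) = 165; 2^3 = 8; 3^8 = 6561.
Coefficient = 165 · 8 · 6561 = 8660520.

8660520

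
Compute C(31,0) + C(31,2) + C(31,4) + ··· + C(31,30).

1073741824

Even-i terms of row 31 sum to 2^30 = 1073741824.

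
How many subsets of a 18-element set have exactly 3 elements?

816

Choose the 3 positions: C(18,3) = 816.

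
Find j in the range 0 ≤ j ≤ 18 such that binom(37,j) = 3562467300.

C(37,j) increases on 0 ≤ j ≤ 18. C(37,12) = 1852482996 and C(37,13) = 3562467300, so j = 13.

13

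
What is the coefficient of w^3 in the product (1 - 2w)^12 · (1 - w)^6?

Coefficient of w^3 = Σ_{j} C(12,j)·(-2)^j·C(6,3-j)·(-1)^(3-j) for j from 0 to 3.
= (-20) + (-360) + (-1584) + (-1760) = -3724.

-3724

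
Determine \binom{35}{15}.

3247943160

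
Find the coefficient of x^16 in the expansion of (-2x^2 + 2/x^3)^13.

General term: C(13,j)·(-2x^2)^j·(2/x^3)^(13-j), with x-exponent 2j − 3(13−j) = 5j − 39.
Set 5j − 39 = 16: j = 11.
C(13,11) = 78; (-2)^11 = -2048; 2^2 = 4.
Coefficient = 78 · (-2048) · 4 = -638976.

-638976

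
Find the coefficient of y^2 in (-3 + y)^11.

The general term is C(11,j)·(-3)^j·(y)^(11-j); the y^2 term has j = 9.
C(11,9) = 55.
Coefficient = C(11,9) · (-3)^9 = 55 · (-19683) = -1082565.

-1082565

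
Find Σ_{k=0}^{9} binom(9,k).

Setting x = 1 in (1+x)^9 gives Σ C(9,k) = 2^9 = 512.

512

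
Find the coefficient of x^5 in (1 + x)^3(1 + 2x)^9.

Coefficient of x^5 = Σ_{j} C(3,j)·1^j·C(9,5-j)·2^(5-j) for j from 0 to 3.
= 4032 + 6048 + 2016 + 144 = 12240.

12240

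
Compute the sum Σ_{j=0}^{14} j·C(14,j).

Since j·C(14,j) = 14·C(13,j−1), the sum is 14·2^13 = 14·8192 = 114688.

114688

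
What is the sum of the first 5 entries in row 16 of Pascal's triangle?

2517

1 + 16 + 120 + 560 + 1820 = 2517.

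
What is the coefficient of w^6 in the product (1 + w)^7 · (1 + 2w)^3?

833

Coefficient of w^6 = Σ_{j} C(7,j)·1^j·C(3,6-j)·2^(6-j) for j from 3 to 6.
= 280 + 420 + 126 + 7 = 833.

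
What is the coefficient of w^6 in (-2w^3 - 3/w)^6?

General term: C(6,j)·(-2w^3)^j·(-3/w)^(6-j), with w-exponent 3j − 1(6−j) = 4j − 6.
Set 4j − 6 = 6: j = 3.
C(6,3) = 20; (-2)^3 = -8; (-3)^3 = -27.
Coefficient = 20 · (-8) · (-27) = 4320.

4320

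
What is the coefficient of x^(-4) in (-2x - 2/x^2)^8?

General term: C(8,j)·(-2x)^j·(-2/x^2)^(8-j), with x-exponent 1j − 2(8−j) = 3j − 16.
Set 3j − 16 = -4: j = 4.
C(8,4) = 70; (-2)^4 = 16; (-2)^4 = 16.
Coefficient = 70 · 16 · 16 = 17920.

17920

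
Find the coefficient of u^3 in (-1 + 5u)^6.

-2500

The general term is C(6,j)·(-1)^j·(5u)^(6-j); the u^3 term has j = 3.
C(6,3) = 20.
Coefficient = C(6,3) · (-1)^3 · 5^3 = 20 · (-1) · 125 = -2500.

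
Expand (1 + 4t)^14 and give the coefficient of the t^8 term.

196804608

The general term is C(14,j)·(1)^j·(4t)^(14-j); the t^8 term has j = 6.
C(14,6) = 3003.
Coefficient = C(14,6) · 4^8 = 3003 · 65536 = 196804608.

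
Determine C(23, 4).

8855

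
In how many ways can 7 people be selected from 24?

346104

This is C(24,7) = 346104.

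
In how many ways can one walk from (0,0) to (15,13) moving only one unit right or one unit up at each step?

Each path is a sequence of 28 steps with 15 rights: C(28,15) = 37442160.

37442160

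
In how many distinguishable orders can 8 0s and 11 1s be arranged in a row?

Choose positions for the 0s: C(19,8) = 75582.

75582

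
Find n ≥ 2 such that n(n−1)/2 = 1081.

47

n(n−1)/2 = 1081 ⇒ n(n−1) = 2162. Since 47·46 = 2162, n = 47.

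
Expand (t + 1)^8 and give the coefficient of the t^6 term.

The general term is C(8,j)·(t)^j·(1)^(8-j); the t^6 term has j = 6.
C(8,6) = 28.
Coefficient = C(8,6) = 28.

28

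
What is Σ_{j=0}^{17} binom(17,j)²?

2333606220

Σ C(17,j)² is the coefficient of x^17 in (1+x)^17(1+x)^17 = (1+x)^34, i.e. C(34,17) = 2333606220.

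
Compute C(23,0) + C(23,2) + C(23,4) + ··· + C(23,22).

4194304

Half of (1+1)^23 + (1−1)^23 gives the even-index sum: 2^22 = 4194304.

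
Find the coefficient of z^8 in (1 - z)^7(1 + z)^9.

Coefficient of z^8 = Σ_{j} C(7,j)·(-1)^j·C(9,8-j)·1^(8-j) for j from 0 to 7.
= 9 + (-252) + 1764 + (-4410) + 4410 + (-1764) + 252 + (-9) = 0.

0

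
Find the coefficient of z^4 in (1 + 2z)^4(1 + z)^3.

Coefficient of z^4 = Σ_{j} C(4,j)·2^j·C(3,4-j)·1^(4-j) for j from 1 to 4.
= 8 + 72 + 96 + 16 = 192.

192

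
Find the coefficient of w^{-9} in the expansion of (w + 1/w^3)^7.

General term: C(7,j)·(w)^j·(1/w^3)^(7-j), with w-exponent 1j − 3(7−j) = 4j − 21.
Set 4j − 21 = -9: j = 3.
C(7,3) = 35; 1^3 = 1; 1^4 = 1.
Coefficient = 35 · 1 · 1 = 35.

35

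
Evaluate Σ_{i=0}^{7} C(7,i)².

Σ C(7,i)² is the coefficient of x^7 in (1+x)^7(1+x)^7 = (1+x)^14, i.e. C(14,7) = 3432.

3432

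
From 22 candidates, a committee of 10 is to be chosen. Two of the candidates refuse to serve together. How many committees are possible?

520676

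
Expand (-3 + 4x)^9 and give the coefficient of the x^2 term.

The general term is C(9,j)·(-3)^j·(4x)^(9-j); the x^2 term has j = 7.
C(9,7) = 36.
Coefficient = C(9,7) · (-3)^7 · 4^2 = 36 · (-2187) · 16 = -1259712.

-1259712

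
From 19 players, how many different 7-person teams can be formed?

50388

This is C(19,7) = 50388.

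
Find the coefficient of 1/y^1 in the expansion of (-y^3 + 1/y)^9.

36

General term: C(9,j)·(-y^3)^j·(1/y)^(9-j), with y-exponent 3j − 1(9−j) = 4j − 9.
Set 4j − 9 = -1: j = 2.
C(9,2) = 36; (-1)^2 = 1; 1^7 = 1.
Coefficient = 36 · 1 · 1 = 36.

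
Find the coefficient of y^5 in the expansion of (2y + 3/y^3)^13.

1437696

General term: C(13,j)·(2y)^j·(3/y^3)^(13-j), with y-exponent 1j − 3(13−j) = 4j − 39.
Set 4j − 39 = 5: j = 11.
C(13,11) = 78; 2^11 = 2048; 3^2 = 9.
Coefficient = 78 · 2048 · 9 = 1437696.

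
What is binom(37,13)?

C(37,13) = (37·36·35·34·33·32·31·30·29·28·27·26·25) / 13! = 22183557976419840000 / 6227020800 = 3562467300.

3562467300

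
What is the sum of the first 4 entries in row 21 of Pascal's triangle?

1 + 21 + 210 + 1330 = 1562.

1562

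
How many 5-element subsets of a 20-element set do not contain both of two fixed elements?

All 5-subsets: C(20,5) = 15504. Those containing both fixed elements: C(18,3) = 816.
15504 − 816 = 14688.

14688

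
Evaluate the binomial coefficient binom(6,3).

20

C(6,3) = (6·5·4) / 3! = 120 / 6 = 20.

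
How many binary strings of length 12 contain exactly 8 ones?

495

Choose the 8 positions: C(12,8) = 495.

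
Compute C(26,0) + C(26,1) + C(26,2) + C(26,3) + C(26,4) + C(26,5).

83682

1 + 26 + 325 + 2600 + 14950 + 65780 = 83682.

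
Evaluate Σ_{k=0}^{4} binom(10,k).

386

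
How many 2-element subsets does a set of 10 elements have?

45

C(10,2) = (10·9) / 2! = 90 / 2 = 45.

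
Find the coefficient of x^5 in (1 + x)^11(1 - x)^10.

Coefficient of x^5 = Σ_{j} C(11,j)·1^j·C(10,5-j)·(-1)^(5-j) for j from 0 to 5.
= (-252) + 2310 + (-6600) + 7425 + (-3300) + 462 = 45.

45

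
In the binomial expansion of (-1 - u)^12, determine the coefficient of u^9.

220

The general term is C(12,j)·(-1)^j·(-u)^(12-j); the u^9 term has j = 3.
C(12,3) = 220.
Coefficient = C(12,3) · (-1)^3 · (-1)^9 = 220 · (-1) · (-1) = 220.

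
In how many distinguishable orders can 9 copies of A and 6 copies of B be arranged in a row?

5005

Choose positions for the A's: C(15,9) = 5005.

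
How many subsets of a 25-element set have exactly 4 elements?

12650

Choose the 4 positions: C(25,4) = 12650.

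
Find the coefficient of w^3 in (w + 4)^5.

160

The general term is C(5,j)·(w)^j·(4)^(5-j); the w^3 term has j = 3.
C(5,3) = 10.
Coefficient = C(5,3) · 4^2 = 10 · 16 = 160.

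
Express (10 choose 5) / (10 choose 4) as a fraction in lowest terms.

C(n,k+1)/C(n,k) = (n−k)/(k+1) = (10−4)/(4+1) = 6/5.

6/5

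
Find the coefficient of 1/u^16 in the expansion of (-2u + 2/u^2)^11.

112640

General term: C(11,j)·(-2u)^j·(2/u^2)^(11-j), with u-exponent 1j − 2(11−j) = 3j − 22.
Set 3j − 22 = -16: j = 2.
C(11,2) = 55; (-2)^2 = 4; 2^9 = 512.
Coefficient = 55 · 4 · 512 = 112640.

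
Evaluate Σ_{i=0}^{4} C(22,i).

1 + 22 + 231 + 1540 + 7315 = 9109.

9109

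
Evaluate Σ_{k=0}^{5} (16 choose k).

6885

1 + 16 + 120 + 560 + 1820 + 4368 = 6885.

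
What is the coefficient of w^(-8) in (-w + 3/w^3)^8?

General term: C(8,j)·(-w)^j·(3/w^3)^(8-j), with w-exponent 1j − 3(8−j) = 4j − 24.
Set 4j − 24 = -8: j = 4.
C(8,4) = 70; (-1)^4 = 1; 3^4 = 81.
Coefficient = 70 · 1 · 81 = 5670.

5670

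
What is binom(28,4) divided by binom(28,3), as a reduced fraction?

C(n,k+1)/C(n,k) = (n−k)/(k+1) = (28−3)/(3+1) = 25/4.

25/4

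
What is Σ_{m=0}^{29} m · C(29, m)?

7784628224

Since m·C(29,m) = 29·C(28,m−1), the sum is 29·2^28 = 29·268435456 = 7784628224.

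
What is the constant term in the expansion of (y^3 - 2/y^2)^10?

General term: C(10,j)·(y^3)^j·(-2/y^2)^(10-j), with y-exponent 3j − 2(10−j) = 5j − 20.
Set 5j − 20 = 0: j = 4.
C(10,4) = 210; 1^4 = 1; (-2)^6 = 64.
Coefficient = 210 · 1 · 64 = 13440.

13440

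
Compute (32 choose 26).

906192

C(32,26) = C(32,6) by symmetry.
C(32,6) = (32·31·30·29·28·27) / 6! = 652458240 / 720 = 906192.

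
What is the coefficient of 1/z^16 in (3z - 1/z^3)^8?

General term: C(8,j)·(3z)^j·(-1/z^3)^(8-j), with z-exponent 1j − 3(8−j) = 4j − 24.
Set 4j − 24 = -16: j = 2.
C(8,2) = 28; 3^2 = 9; (-1)^6 = 1.
Coefficient = 28 · 9 · 1 = 252.

252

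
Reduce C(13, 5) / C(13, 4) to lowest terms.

9/5

C(n,k+1)/C(n,k) = (n−k)/(k+1) = (13−4)/(4+1) = 9/5.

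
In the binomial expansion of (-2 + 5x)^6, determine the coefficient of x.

-960

The general term is C(6,j)·(-2)^j·(5x)^(6-j); the x^1 term has j = 5.
C(6,5) = 6.
Coefficient = C(6,5) · (-2)^5 · 5^1 = 6 · (-32) · 5 = -960.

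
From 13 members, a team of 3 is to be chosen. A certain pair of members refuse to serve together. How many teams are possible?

All 3-subsets: C(13,3) = 286. Those containing both fixed elements: C(11,1) = 11.
286 − 11 = 275.

275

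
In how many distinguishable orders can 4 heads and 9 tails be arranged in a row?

Choose positions for the heads: C(13,4) = 715.

715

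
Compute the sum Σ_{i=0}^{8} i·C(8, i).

Differentiating (1+x)^8 and setting x=1: Σ i·C(8,i) = 8·2^7 = 1024.

1024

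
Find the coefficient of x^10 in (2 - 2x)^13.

2342912

The general term is C(13,j)·(2)^j·(-2x)^(13-j); the x^10 term has j = 3.
C(13,3) = 286.
Coefficient = C(13,3) · 2^3 · (-2)^10 = 286 · 8 · 1024 = 2342912.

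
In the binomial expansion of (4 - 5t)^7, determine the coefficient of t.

The general term is C(7,j)·(4)^j·(-5t)^(7-j); the t^1 term has j = 6.
C(7,6) = 7.
Coefficient = C(7,6) · 4^6 · (-5)^1 = 7 · 4096 · (-5) = -143360.

-143360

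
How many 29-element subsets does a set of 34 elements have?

278256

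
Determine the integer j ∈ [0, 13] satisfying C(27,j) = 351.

C(27,j) increases on 0 ≤ j ≤ 13. C(27,1) = 27 and C(27,2) = 351, so j = 2.

2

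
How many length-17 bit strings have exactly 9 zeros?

24310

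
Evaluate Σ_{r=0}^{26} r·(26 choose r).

Since r·C(26,r) = 26·C(25,r−1), the sum is 26·2^25 = 26·33554432 = 872415232.

872415232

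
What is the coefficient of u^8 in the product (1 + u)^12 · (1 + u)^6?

(1 + u)^12(1 + u)^6 = (1 + u)^18, so the coefficient of u^8 is C(18,8)·1^8 = 43758·1 = 43758.

43758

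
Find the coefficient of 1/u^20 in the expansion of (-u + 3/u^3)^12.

3247695

General term: C(12,j)·(-u)^j·(3/u^3)^(12-j), with u-exponent 1j − 3(12−j) = 4j − 36.
Set 4j − 36 = -20: j = 4.
C(12,4) = 495; (-1)^4 = 1; 3^8 = 6561.
Coefficient = 495 · 1 · 6561 = 3247695.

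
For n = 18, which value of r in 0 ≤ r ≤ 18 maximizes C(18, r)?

C(18,r) is maximized at r = 18/2 = 9.

9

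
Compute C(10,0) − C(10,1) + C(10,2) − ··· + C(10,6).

84

The partial alternating sum Σ_{k=0}^{6} (−1)^k C(10,k) = (−1)^6 C(9,6) = 84.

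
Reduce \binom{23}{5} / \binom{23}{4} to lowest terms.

C(n,k+1)/C(n,k) = (n−k)/(k+1) = (23−4)/(4+1) = 19/5.

19/5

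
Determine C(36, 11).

600805296

C(36,11) = (36·35·34·33·32·31·30·29·28·27·26) / 11! = 23982224839372800 / 39916800 = 600805296.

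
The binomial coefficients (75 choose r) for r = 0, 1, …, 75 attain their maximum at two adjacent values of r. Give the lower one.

For odd n = 75, C(75,r) peaks at r = (n−1)/2 and (n+1)/2; the lower is 37.

37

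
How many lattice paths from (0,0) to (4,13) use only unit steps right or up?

Each path is a sequence of 17 steps with 4 rights: C(17,4) = 2380.

2380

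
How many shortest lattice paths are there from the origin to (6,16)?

74613

Each path is a sequence of 22 steps with 6 rights: C(22,6) = 74613.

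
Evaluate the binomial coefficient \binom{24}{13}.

2496144

C(24,13) = C(24,11) by symmetry.
C(24,11) = (24·23·22·21·20·19·18·17·16·15·14) / 11! = 99638080819200 / 39916800 = 2496144.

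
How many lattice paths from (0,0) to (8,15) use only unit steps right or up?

Each path is a sequence of 23 steps with 8 rights: C(23,8) = 490314.

490314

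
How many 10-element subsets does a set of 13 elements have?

286

C(13,10) = C(13,3) by symmetry.
C(13,3) = (13·12·11) / 3! = 1716 / 6 = 286.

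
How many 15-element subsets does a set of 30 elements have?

C(30,15) = (30·29·28·27·26·25·24·23·22·21·20·19·18·17·16) / 15! = 202843204931727360000 / 1307674368000 = 155117520.

155117520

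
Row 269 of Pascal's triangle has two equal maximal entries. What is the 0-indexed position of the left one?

134

For odd n = 269, C(269,r) peaks at r = (n−1)/2 and (n+1)/2; the lesser is 134.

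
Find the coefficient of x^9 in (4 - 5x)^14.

-4004000000000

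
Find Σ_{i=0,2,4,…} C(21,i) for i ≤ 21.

1048576

Half of (1+1)^21 + (1−1)^21 gives the even-index sum: 2^20 = 1048576.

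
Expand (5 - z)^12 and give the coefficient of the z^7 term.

The general term is C(12,j)·(5)^j·(-z)^(12-j); the z^7 term has j = 5.
C(12,5) = 792.
Coefficient = C(12,5) · 5^5 · (-1)^7 = 792 · 3125 · (-1) = -2475000.

-2475000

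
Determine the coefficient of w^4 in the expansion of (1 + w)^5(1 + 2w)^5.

Coefficient of w^4 = Σ_{j} C(5,j)·1^j·C(5,4-j)·2^(4-j) for j from 0 to 4.
= 80 + 400 + 400 + 100 + 5 = 985.

985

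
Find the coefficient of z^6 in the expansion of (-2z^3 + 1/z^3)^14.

General term: C(14,j)·(-2z^3)^j·(1/z^3)^(14-j), with z-exponent 3j − 3(14−j) = 6j − 42.
Set 6j − 42 = 6: j = 8.
C(14,8) = 3003; (-2)^8 = 256; 1^6 = 1.
Coefficient = 3003 · 256 · 1 = 768768.

768768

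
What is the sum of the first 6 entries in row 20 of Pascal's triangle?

1 + 20 + 190 + 1140 + 4845 + 15504 = 21700.

21700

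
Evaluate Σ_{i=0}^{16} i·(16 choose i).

Since i·C(16,i) = 16·C(15,i−1), the sum is 16·2^15 = 16·32768 = 524288.

524288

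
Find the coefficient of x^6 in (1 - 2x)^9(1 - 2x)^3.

59136

(1 - 2x)^9(1 - 2x)^3 = (1 - 2x)^12, so the coefficient of x^6 is C(12,6)·(-2)^6 = 924·64 = 59136.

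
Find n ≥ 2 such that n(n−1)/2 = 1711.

59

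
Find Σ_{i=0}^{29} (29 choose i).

536870912

The entries of row 29 sum to 2^29 = 536870912.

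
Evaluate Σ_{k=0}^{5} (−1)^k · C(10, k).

-126

The partial alternating sum Σ_{k=0}^{5} (−1)^k C(10,k) = (−1)^5 C(9,5) = -126.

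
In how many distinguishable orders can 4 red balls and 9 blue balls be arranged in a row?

715

Choose positions for the red balls: C(13,4) = 715.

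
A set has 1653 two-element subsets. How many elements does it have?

n(n−1)/2 = 1653 ⇒ n(n−1) = 3306. Since 58·57 = 3306, n = 58.

58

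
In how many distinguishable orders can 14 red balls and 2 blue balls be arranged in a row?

120

Choose positions for the red balls: C(16,14) = 120.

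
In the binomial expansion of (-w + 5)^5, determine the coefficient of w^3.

-250

The general term is C(5,j)·(-w)^j·(5)^(5-j); the w^3 term has j = 3.
C(5,3) = 10.
Coefficient = C(5,3) · (-1)^3 · 5^2 = 10 · (-1) · 25 = -250.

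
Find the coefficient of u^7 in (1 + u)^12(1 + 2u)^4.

Coefficient of u^7 = Σ_{j} C(12,j)·1^j·C(4,7-j)·2^(7-j) for j from 3 to 7.
= 3520 + 15840 + 19008 + 7392 + 792 = 46552.

46552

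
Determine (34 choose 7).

C(34,7) = (34·33·32·31·30·29·28) / 7! = 27113264640 / 5040 = 5379616.

5379616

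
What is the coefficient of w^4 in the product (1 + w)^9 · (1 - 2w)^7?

14

Coefficient of w^4 = Σ_{j} C(9,j)·1^j·C(7,4-j)·(-2)^(4-j) for j from 0 to 4.
= 560 + (-2520) + 3024 + (-1176) + 126 = 14.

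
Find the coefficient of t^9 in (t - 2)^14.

-64064

The general term is C(14,j)·(t)^j·(-2)^(14-j); the t^9 term has j = 9.
C(14,9) = 2002.
Coefficient = C(14,9) · (-2)^5 = 2002 · (-32) = -64064.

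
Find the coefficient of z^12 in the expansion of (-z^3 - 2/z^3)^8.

112

General term: C(8,j)·(-z^3)^j·(-2/z^3)^(8-j), with z-exponent 3j − 3(8−j) = 6j − 24.
Set 6j − 24 = 12: j = 6.
C(8,6) = 28; (-1)^6 = 1; (-2)^2 = 4.
Coefficient = 28 · 1 · 4 = 112.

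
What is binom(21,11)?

C(21,11) = C(21,10) by symmetry.
C(21,10) = (21·20·19·18·17·16·15·14·13·12) / 10! = 1279935820800 / 3628800 = 352716.

352716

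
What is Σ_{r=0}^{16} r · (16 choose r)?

524288

Differentiating (1+x)^16 and setting x=1: Σ r·C(16,r) = 16·2^15 = 524288.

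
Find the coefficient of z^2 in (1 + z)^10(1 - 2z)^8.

Coefficient of z^2 = Σ_{j} C(10,j)·1^j·C(8,2-j)·(-2)^(2-j) for j from 0 to 2.
= 112 + (-160) + 45 = -3.

-3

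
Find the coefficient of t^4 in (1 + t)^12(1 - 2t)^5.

Coefficient of t^4 = Σ_{j} C(12,j)·1^j·C(5,4-j)·(-2)^(4-j) for j from 0 to 4.
= 80 + (-960) + 2640 + (-2200) + 495 = 55.

55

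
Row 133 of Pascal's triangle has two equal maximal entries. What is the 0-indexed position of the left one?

For odd n = 133, C(133,i) peaks at i = (n−1)/2 and (n+1)/2; the lower is 66.

66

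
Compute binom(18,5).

C(18,5) = (18·17·16·15·14) / 5! = 1028160 / 120 = 8568.

8568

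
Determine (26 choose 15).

7726160

C(26,15) = C(26,11) by symmetry.
C(26,11) = (26·25·24·23·22·21·20·19·18·17·16) / 11! = 308403583488000 / 39916800 = 7726160.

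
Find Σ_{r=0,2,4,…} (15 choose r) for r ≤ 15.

Half of (1+1)^15 + (1−1)^15 gives the even-index sum: 2^14 = 16384.

16384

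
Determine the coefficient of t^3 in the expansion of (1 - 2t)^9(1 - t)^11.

-3411

Coefficient of t^3 = Σ_{j} C(9,j)·(-2)^j·C(11,3-j)·(-1)^(3-j) for j from 0 to 3.
= (-165) + (-990) + (-1584) + (-672) = -3411.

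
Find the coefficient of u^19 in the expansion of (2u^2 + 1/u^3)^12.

24576

General term: C(12,j)·(2u^2)^j·(1/u^3)^(12-j), with u-exponent 2j − 3(12−j) = 5j − 36.
Set 5j − 36 = 19: j = 11.
C(12,11) = 12; 2^11 = 2048; 1^1 = 1.
Coefficient = 12 · 2048 · 1 = 24576.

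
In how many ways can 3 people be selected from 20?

1140

This is C(20,3) = 1140.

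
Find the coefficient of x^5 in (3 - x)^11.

The general term is C(11,j)·(3)^j·(-x)^(11-j); the x^5 term has j = 6.
C(11,6) = 462.
Coefficient = C(11,6) · 3^6 · (-1)^5 = 462 · 729 · (-1) = -336798.

-336798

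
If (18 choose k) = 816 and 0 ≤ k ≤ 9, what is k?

C(18,k) increases on 0 ≤ k ≤ 9. C(18,2) = 153 and C(18,3) = 816, so k = 3.

3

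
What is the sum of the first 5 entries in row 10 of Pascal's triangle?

1 + 10 + 45 + 120 + 210 = 386.

386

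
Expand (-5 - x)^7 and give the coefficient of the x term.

The general term is C(7,j)·(-5)^j·(-x)^(7-j); the x^1 term has j = 6.
C(7,6) = 7.
Coefficient = C(7,6) · (-5)^6 · (-1)^1 = 7 · 15625 · (-1) = -109375.

-109375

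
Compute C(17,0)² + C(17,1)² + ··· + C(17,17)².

2333606220

By Vandermonde's identity, Σ C(17,k)² = C(34,17) = 2333606220.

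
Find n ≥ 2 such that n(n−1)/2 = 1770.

n(n−1)/2 = 1770 ⇒ n(n−1) = 3540. Since 60·59 = 3540, n = 60.

60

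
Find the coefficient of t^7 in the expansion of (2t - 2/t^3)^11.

General term: C(11,j)·(2t)^j·(-2/t^3)^(11-j), with t-exponent 1j − 3(11−j) = 4j − 33.
Set 4j − 33 = 7: j = 10.
C(11,10) = 11; 2^10 = 1024; (-2)^1 = -2.
Coefficient = 11 · 1024 · (-2) = -22528.

-22528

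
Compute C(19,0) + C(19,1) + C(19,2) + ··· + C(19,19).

Setting x = 1 in (1+x)^19 gives Σ C(19,i) = 2^19 = 524288.

524288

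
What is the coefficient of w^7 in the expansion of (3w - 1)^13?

3752892

The general term is C(13,j)·(3w)^j·(-1)^(13-j); the w^7 term has j = 7.
C(13,7) = 1716.
Coefficient = C(13,7) · 3^7 = 1716 · 2187 = 3752892.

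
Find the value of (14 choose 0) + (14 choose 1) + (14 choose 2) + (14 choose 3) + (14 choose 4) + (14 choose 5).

3473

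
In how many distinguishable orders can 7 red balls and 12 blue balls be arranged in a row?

50388

Choose positions for the red balls: C(19,7) = 50388.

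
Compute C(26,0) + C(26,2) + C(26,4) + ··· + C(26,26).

33554432

Even-i terms of row 26 sum to 2^25 = 33554432.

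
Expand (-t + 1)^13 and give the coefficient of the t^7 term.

-1716

The general term is C(13,j)·(-t)^j·(1)^(13-j); the t^7 term has j = 7.
C(13,7) = 1716.
Coefficient = C(13,7) · (-1)^7 = 1716 · (-1) = -1716.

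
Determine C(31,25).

C(31,25) = C(31,6) by symmetry.
C(31,6) = (31·30·29·28·27·26) / 6! = 530122320 / 720 = 736281.

736281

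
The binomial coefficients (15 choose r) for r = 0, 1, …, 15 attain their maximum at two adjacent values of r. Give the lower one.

7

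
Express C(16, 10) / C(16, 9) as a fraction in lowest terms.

7/10

C(n,k+1)/C(n,k) = (n−k)/(k+1) = (16−9)/(9+1) = 7/10.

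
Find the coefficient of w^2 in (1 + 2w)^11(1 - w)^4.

Coefficient of w^2 = Σ_{j} C(11,j)·2^j·C(4,2-j)·(-1)^(2-j) for j from 0 to 2.
= 6 + (-88) + 220 = 138.

138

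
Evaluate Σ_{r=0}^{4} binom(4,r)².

70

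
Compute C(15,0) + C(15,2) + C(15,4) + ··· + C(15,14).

Even-r terms of row 15 sum to 2^14 = 16384.

16384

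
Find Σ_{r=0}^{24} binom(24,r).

16777216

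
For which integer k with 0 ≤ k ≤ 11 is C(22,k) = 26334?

C(22,k) increases on 0 ≤ k ≤ 11. C(22,4) = 7315 and C(22,5) = 26334, so k = 5.

5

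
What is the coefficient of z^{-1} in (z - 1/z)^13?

General term: C(13,j)·(z)^j·(-1/z)^(13-j), with z-exponent 1j − 1(13−j) = 2j − 13.
Set 2j − 13 = -1: j = 6.
C(13,6) = 1716; 1^6 = 1; (-1)^7 = -1.
Coefficient = 1716 · 1 · (-1) = -1716.

-1716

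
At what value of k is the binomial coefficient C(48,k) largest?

C(48,k) is maximized at k = 48/2 = 24.

24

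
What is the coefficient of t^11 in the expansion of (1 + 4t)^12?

The general term is C(12,j)·(1)^j·(4t)^(12-j); the t^11 term has j = 1.
C(12,1) = 12.
Coefficient = C(12,1) · 4^11 = 12 · 4194304 = 50331648.

50331648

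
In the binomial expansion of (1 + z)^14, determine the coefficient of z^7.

3432

The general term is C(14,j)·(1)^j·(z)^(14-j); the z^7 term has j = 7.
C(14,7) = 3432.
Coefficient = C(14,7) = 3432.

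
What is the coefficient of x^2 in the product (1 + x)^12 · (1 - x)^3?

33

Coefficient of x^2 = Σ_{j} C(12,j)·1^j·C(3,2-j)·(-1)^(2-j) for j from 0 to 2.
= 3 + (-36) + 66 = 33.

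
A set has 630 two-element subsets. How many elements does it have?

n(n−1)/2 = 630 ⇒ n(n−1) = 1260. Since 36·35 = 1260, n = 36.

36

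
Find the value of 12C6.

C(12,6) = (12·11·10·9·8·7) / 6! = 665280 / 720 = 924.

924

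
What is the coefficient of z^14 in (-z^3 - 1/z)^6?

6

General term: C(6,j)·(-z^3)^j·(-1/z)^(6-j), with z-exponent 3j − 1(6−j) = 4j − 6.
Set 4j − 6 = 14: j = 5.
C(6,5) = 6; (-1)^5 = -1; (-1)^1 = -1.
Coefficient = 6 · (-1) · (-1) = 6.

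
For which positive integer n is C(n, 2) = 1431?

n(n−1)/2 = 1431 ⇒ n(n−1) = 2862. Since 54·53 = 2862, n = 54.

54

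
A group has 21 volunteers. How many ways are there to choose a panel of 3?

This is C(21,3) = 1330.

1330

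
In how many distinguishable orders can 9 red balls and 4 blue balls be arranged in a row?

Choose positions for the red balls: C(13,9) = 715.

715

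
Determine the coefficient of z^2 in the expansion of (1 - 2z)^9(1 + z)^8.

Coefficient of z^2 = Σ_{j} C(9,j)·(-2)^j·C(8,2-j)·1^(2-j) for j from 0 to 2.
= 28 + (-144) + 144 = 28.

28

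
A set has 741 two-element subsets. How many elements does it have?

n(n−1)/2 = 741 ⇒ n(n−1) = 1482. Since 39·38 = 1482, n = 39.

39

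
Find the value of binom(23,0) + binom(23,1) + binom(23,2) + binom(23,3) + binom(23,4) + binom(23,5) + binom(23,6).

1 + 23 + 253 + 1771 + 8855 + 33649 + 100947 = 145499.

145499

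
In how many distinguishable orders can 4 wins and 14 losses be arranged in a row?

Choose positions for the wins: C(18,4) = 3060.

3060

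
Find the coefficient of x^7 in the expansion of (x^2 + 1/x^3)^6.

6

General term: C(6,j)·(x^2)^j·(1/x^3)^(6-j), with x-exponent 2j − 3(6−j) = 5j − 18.
Set 5j − 18 = 7: j = 5.
C(6,5) = 6; 1^5 = 1; 1^1 = 1.
Coefficient = 6 · 1 · 1 = 6.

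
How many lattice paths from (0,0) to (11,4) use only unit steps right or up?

1365

Each path is a sequence of 15 steps with 11 rights: C(15,11) = 1365.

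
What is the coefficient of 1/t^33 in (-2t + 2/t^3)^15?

-14909440

General term: C(15,j)·(-2t)^j·(2/t^3)^(15-j), with t-exponent 1j − 3(15−j) = 4j − 45.
Set 4j − 45 = -33: j = 3.
C(15,3) = 455; (-2)^3 = -8; 2^12 = 4096.
Coefficient = 455 · (-8) · 4096 = -14909440.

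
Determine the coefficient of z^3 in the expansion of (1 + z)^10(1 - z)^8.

-16

Coefficient of z^3 = Σ_{j} C(10,j)·1^j·C(8,3-j)·(-1)^(3-j) for j from 0 to 3.
= (-56) + 280 + (-360) + 120 = -16.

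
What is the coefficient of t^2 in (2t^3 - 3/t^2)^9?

-489888

General term: C(9,j)·(2t^3)^j·(-3/t^2)^(9-j), with t-exponent 3j − 2(9−j) = 5j − 18.
Set 5j − 18 = 2: j = 4.
C(9,4) = 126; 2^4 = 16; (-3)^5 = -243.
Coefficient = 126 · 16 · (-243) = -489888.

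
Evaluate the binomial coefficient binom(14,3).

364

C(14,3) = (14·13·12) / 3! = 2184 / 6 = 364.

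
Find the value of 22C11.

705432

C(22,11) = (22·21·20·19·18·17·16·15·14·13·12) / 11! = 28158588057600 / 39916800 = 705432.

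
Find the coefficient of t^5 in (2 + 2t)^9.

The general term is C(9,j)·(2)^j·(2t)^(9-j); the t^5 term has j = 4.
C(9,4) = 126.
Coefficient = C(9,4) · 2^4 · 2^5 = 126 · 16 · 32 = 64512.

64512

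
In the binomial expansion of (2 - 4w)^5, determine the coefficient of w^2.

1280

The general term is C(5,j)·(2)^j·(-4w)^(5-j); the w^2 term has j = 3.
C(5,3) = 10.
Coefficient = C(5,3) · 2^3 · (-4)^2 = 10 · 8 · 16 = 1280.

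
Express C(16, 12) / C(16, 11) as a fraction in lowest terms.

5/12

C(n,k+1)/C(n,k) = (n−k)/(k+1) = (16−11)/(11+1) = 5/12.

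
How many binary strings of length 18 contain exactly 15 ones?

Choose the 15 positions: C(18,15) = 816.

816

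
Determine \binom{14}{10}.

C(14,10) = C(14,4) by symmetry.
C(14,4) = (14·13·12·11) / 4! = 24024 / 24 = 1001.

1001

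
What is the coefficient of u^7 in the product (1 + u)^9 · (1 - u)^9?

Coefficient of u^7 = Σ_{j} C(9,j)·1^j·C(9,7-j)·(-1)^(7-j) for j from 0 to 7.
= (-36) + 756 + (-4536) + 10584 + (-10584) + 4536 + (-756) + 36 = 0.

0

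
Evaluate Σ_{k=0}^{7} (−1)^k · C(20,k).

-50388

The partial alternating sum Σ_{k=0}^{7} (−1)^k C(20,k) = (−1)^7 C(19,7) = -50388.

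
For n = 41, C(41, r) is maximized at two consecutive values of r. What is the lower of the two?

20

For odd n = 41, C(41,r) peaks at r = (n−1)/2 and (n+1)/2; the lower is 20.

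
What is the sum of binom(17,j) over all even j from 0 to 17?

Half of (1+1)^17 + (1−1)^17 gives the even-index sum: 2^16 = 65536.

65536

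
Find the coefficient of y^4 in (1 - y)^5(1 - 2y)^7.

Coefficient of y^4 = Σ_{j} C(5,j)·(-1)^j·C(7,4-j)·(-2)^(4-j) for j from 0 to 4.
= 560 + 1400 + 840 + 140 + 5 = 2945.

2945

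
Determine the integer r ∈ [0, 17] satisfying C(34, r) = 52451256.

C(34,r) increases on 0 ≤ r ≤ 17. C(34,8) = 18156204 and C(34,9) = 52451256, so r = 9.

9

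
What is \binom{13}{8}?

C(13,8) = C(13,5) by symmetry.
C(13,5) = (13·12·11·10·9) / 5! = 154440 / 120 = 1287.

1287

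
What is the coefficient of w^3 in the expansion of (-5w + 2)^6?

-20000

The general term is C(6,j)·(-5w)^j·(2)^(6-j); the w^3 term has j = 3.
C(6,3) = 20.
Coefficient = C(6,3) · (-5)^3 · 2^3 = 20 · (-125) · 8 = -20000.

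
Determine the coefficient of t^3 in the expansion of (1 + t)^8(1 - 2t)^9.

Coefficient of t^3 = Σ_{j} C(8,j)·1^j·C(9,3-j)·(-2)^(3-j) for j from 0 to 3.
= (-672) + 1152 + (-504) + 56 = 32.

32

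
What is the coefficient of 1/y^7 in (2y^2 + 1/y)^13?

312

General term: C(13,j)·(2y^2)^j·(1/y)^(13-j), with y-exponent 2j − 1(13−j) = 3j − 13.
Set 3j − 13 = -7: j = 2.
C(13,2) = 78; 2^2 = 4; 1^11 = 1.
Coefficient = 78 · 4 · 1 = 312.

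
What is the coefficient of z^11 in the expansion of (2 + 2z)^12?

49152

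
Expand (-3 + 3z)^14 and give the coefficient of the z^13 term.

The general term is C(14,j)·(-3)^j·(3z)^(14-j); the z^13 term has j = 1.
C(14,1) = 14.
Coefficient = C(14,1) · (-3)^1 · 3^13 = 14 · (-3) · 1594323 = -66961566.

-66961566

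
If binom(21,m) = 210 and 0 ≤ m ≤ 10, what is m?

C(21,m) increases on 0 ≤ m ≤ 10. C(21,1) = 21 and C(21,2) = 210, so m = 2.

2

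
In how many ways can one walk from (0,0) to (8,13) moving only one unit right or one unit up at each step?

203490

Each path is a sequence of 21 steps with 8 rights: C(21,8) = 203490.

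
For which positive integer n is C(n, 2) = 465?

31

n(n−1)/2 = 465 ⇒ n(n−1) = 930. Since 31·30 = 930, n = 31.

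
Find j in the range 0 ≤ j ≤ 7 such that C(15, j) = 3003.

C(15,j) increases on 0 ≤ j ≤ 7. C(15,4) = 1365 and C(15,5) = 3003, so j = 5.

5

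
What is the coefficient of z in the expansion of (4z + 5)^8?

The general term is C(8,j)·(4z)^j·(5)^(8-j); the z^1 term has j = 1.
C(8,1) = 8.
Coefficient = C(8,1) · 4^1 · 5^7 = 8 · 4 · 78125 = 2500000.

2500000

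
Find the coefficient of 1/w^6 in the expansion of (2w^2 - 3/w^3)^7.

22680

General term: C(7,j)·(2w^2)^j·(-3/w^3)^(7-j), with w-exponent 2j − 3(7−j) = 5j − 21.
Set 5j − 21 = -6: j = 3.
C(7,3) = 35; 2^3 = 8; (-3)^4 = 81.
Coefficient = 35 · 8 · 81 = 22680.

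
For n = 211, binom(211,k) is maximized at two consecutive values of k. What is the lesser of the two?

For odd n = 211, C(211,k) peaks at k = (n−1)/2 and (n+1)/2; the lesser is 105.

105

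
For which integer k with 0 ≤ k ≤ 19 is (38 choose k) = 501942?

C(38,k) increases on 0 ≤ k ≤ 19. C(38,4) = 73815 and C(38,5) = 501942, so k = 5.

5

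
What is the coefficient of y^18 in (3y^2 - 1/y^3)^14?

48361131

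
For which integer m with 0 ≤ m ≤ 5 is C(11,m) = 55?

C(11,m) increases on 0 ≤ m ≤ 5. C(11,1) = 11 and C(11,2) = 55, so m = 2.

2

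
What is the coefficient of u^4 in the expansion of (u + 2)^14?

1025024

The general term is C(14,j)·(u)^j·(2)^(14-j); the u^4 term has j = 4.
C(14,4) = 1001.
Coefficient = C(14,4) · 2^10 = 1001 · 1024 = 1025024.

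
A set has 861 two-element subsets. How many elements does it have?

42

n(n−1)/2 = 861 ⇒ n(n−1) = 1722. Since 42·41 = 1722, n = 42.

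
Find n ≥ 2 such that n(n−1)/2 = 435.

30

n(n−1)/2 = 435 ⇒ n(n−1) = 870. Since 30·29 = 870, n = 30.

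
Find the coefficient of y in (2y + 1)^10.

20

The general term is C(10,j)·(2y)^j·(1)^(10-j); the y^1 term has j = 1.
C(10,1) = 10.
Coefficient = C(10,1) · 2^1 = 10 · 2 = 20.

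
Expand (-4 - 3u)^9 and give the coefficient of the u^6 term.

The general term is C(9,j)·(-4)^j·(-3u)^(9-j); the u^6 term has j = 3.
C(9,3) = 84.
Coefficient = C(9,3) · (-4)^3 · (-3)^6 = 84 · (-64) · 729 = -3919104.

-3919104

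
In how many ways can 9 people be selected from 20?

This is C(20,9) = 167960.

167960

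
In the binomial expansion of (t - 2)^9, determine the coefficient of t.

2304

The general term is C(9,j)·(t)^j·(-2)^(9-j); the t^1 term has j = 1.
C(9,1) = 9.
Coefficient = C(9,1) · (-2)^8 = 9 · 256 = 2304.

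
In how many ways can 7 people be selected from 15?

6435

This is C(15,7) = 6435.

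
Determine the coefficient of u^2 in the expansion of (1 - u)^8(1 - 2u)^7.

224

Coefficient of u^2 = Σ_{j} C(8,j)·(-1)^j·C(7,2-j)·(-2)^(2-j) for j from 0 to 2.
= 84 + 112 + 28 = 224.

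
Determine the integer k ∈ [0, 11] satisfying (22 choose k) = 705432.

11

C(22,k) increases on 0 ≤ k ≤ 11. C(22,10) = 646646 and C(22,11) = 705432, so k = 11.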